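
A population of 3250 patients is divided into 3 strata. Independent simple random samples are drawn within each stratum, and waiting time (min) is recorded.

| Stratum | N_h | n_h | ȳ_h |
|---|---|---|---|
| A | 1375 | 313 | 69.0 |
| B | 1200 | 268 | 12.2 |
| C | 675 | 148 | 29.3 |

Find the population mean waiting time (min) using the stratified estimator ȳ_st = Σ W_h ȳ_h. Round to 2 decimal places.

N = Σ N_h = 3250. Stratum weights W_h = N_h/N.
ȳ_st = (1375·69.0 + 1200·12.2 + 675·29.3) / 3250 = 39.7823

ȳ_st ≈ 39.78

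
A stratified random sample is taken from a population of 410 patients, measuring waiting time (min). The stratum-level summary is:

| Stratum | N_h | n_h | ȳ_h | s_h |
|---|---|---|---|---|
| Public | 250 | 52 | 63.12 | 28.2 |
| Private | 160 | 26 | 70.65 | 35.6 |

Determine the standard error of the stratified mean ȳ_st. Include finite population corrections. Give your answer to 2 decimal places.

SE(ȳ_st) ≈ 3.27

V̂(ȳ_st) = Σ W_h² (1 − n_h/N_h) s_h²/n_h, with W_h = N_h/N and N = 410:
  stratum Public: (250/410)²·(1 − 52/250)·28.2²/52 = 4.50332
  stratum Private: (160/410)²·(1 − 26/160)·35.6²/26 = 6.21704
V̂(ȳ_st) = 10.7204
SE(ȳ_st) = √10.7204 = 3.2742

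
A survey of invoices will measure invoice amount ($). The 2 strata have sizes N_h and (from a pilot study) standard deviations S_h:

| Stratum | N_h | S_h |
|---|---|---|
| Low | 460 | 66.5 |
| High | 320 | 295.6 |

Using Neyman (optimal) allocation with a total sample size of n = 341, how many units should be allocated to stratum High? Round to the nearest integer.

258

Neyman allocation: n_h = n · N_h S_h / Σ N_i S_i, with n = 341.
  stratum Low: N_h·S_h = 460·66.5 = 30590.00
  stratum High: N_h·S_h = 320·295.6 = 94592.00
Σ N_h S_h = 125182.00
n for stratum High = 341·94592.00/125182.00 = 257.672 → 258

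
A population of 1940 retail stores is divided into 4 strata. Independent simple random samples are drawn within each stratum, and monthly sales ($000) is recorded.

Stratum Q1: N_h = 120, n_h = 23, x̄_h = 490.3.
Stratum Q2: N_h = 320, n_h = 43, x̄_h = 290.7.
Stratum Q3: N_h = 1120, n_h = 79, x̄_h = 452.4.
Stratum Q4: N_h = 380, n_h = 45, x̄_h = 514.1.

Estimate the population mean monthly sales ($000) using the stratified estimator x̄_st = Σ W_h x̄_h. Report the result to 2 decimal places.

x̄_st ≈ 440.16

N = Σ N_h = 1940. Stratum weights W_h = N_h/N.
x̄_st = (120·490.3 + 320·290.7 + 1120·452.4 + 380·514.1) / 1940 = 440.1577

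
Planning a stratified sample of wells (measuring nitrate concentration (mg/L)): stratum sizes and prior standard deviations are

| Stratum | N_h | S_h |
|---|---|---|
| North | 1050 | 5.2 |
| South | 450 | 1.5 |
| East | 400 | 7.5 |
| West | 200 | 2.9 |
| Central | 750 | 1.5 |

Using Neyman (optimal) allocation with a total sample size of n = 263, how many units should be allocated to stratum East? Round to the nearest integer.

Neyman allocation: n_h = n · N_h S_h / Σ N_i S_i, with n = 263.
  stratum North: N_h·S_h = 1050·5.2 = 5460.00
  stratum South: N_h·S_h = 450·1.5 = 675.00
  stratum East: N_h·S_h = 400·7.5 = 3000.00
  stratum West: N_h·S_h = 200·2.9 = 580.00
  stratum Central: N_h·S_h = 750·1.5 = 1125.00
Σ N_h S_h = 10840.00
n for stratum East = 263·3000.00/10840.00 = 72.786 → 73

73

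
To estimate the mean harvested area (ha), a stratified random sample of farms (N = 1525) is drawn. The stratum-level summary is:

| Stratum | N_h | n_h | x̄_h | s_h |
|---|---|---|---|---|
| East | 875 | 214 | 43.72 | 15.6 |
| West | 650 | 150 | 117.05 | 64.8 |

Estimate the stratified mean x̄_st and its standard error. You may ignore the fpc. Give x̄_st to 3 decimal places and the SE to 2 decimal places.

x̄_st ≈ 74.975, SE ≈ 2.34

x̄_st = Σ W_h x̄_h = (875·43.72 + 650·117.05)/1525 = 74.97541
V̂(x̄_st) = Σ W_h² s_h²/n_h, with W_h = N_h/N and N = 1525:
  stratum East: (875/1525)²·15.6²/214 = 0.374379
  stratum West: (650/1525)²·64.8²/150 = 5.08564
V̂(x̄_st) = 5.46002
SE(x̄_st) = √5.46002 = 2.33667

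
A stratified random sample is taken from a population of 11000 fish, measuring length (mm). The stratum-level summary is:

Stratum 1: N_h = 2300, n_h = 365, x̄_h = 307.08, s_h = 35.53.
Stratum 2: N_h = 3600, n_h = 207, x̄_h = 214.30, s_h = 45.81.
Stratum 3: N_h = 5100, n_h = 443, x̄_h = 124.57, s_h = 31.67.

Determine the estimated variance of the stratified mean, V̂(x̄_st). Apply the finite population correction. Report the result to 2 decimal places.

V̂(x̄_st) = Σ W_h² (1 − n_h/N_h) s_h²/n_h, with W_h = N_h/N and N = 11000:
  stratum 1: (2300/11000)²·(1 − 365/2300)·35.53²/365 = 0.12721
  stratum 2: (3600/11000)²·(1 − 207/3600)·45.81²/207 = 1.02341
  stratum 3: (5100/11000)²·(1 − 443/5100)·31.67²/443 = 0.44441
V̂(x̄_st) = 1.59503

V̂(x̄_st) ≈ 1.60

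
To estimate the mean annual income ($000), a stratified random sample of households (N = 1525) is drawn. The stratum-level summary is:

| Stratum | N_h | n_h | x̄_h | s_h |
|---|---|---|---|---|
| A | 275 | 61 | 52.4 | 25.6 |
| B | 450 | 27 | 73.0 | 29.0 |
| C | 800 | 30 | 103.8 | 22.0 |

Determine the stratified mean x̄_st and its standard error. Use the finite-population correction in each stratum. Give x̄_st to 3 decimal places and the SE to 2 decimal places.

x̄_st ≈ 85.443, SE ≈ 2.66

x̄_st = Σ W_h x̄_h = (275·52.4 + 450·73.0 + 800·103.8)/1525 = 85.44262
V̂(x̄_st) = Σ W_h² (1 − n_h/N_h) s_h²/n_h, with W_h = N_h/N and N = 1525:
  stratum A: (275/1525)²·(1 − 61/275)·25.6²/61 = 0.271867
  stratum B: (450/1525)²·(1 − 27/450)·29.0²/27 = 2.54944
  stratum C: (800/1525)²·(1 − 30/800)·22.0²/30 = 4.27332
V̂(x̄_st) = 7.09463
SE(x̄_st) = √7.09463 = 2.66357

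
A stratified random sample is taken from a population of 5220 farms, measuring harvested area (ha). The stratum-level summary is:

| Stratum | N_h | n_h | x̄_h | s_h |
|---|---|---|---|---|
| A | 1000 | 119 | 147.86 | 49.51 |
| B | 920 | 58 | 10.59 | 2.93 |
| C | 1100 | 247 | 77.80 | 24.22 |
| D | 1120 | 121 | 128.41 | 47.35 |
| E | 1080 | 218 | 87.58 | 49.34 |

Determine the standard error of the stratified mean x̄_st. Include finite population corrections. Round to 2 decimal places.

V̂(x̄_st) = Σ W_h² (1 − n_h/N_h) s_h²/n_h, with W_h = N_h/N and N = 5220:
  stratum A: (1000/5220)²·(1 − 119/1000)·49.51²/119 = 0.665999
  stratum B: (920/5220)²·(1 − 58/920)·2.93²/58 = 0.00430786
  stratum C: (1100/5220)²·(1 − 247/1100)·24.22²/247 = 0.0817809
  stratum D: (1120/5220)²·(1 − 121/1120)·47.35²/121 = 0.760847
  stratum E: (1080/5220)²·(1 − 218/1080)·49.34²/218 = 0.381533
V̂(x̄_st) = 1.89447
SE(x̄_st) = √1.89447 = 1.3764

SE(x̄_st) ≈ 1.38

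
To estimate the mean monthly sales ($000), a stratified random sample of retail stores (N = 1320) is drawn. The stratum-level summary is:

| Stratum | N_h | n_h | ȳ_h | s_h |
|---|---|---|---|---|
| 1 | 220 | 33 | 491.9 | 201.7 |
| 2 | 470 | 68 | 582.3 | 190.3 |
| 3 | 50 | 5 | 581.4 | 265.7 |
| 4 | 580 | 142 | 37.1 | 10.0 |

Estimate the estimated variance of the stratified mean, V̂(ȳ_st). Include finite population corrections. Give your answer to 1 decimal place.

V̂(ȳ_st) ≈ 105.2

V̂(ȳ_st) = Σ W_h² (1 − n_h/N_h) s_h²/n_h, with W_h = N_h/N and N = 1320:
  stratum 1: (220/1320)²·(1 − 33/220)·201.7²/33 = 29.1081
  stratum 2: (470/1320)²·(1 − 68/470)·190.3²/68 = 57.749
  stratum 3: (50/1320)²·(1 − 5/50)·265.7²/5 = 18.2326
  stratum 4: (580/1320)²·(1 − 142/580)·10.0²/142 = 0.102675
V̂(ȳ_st) = 105.192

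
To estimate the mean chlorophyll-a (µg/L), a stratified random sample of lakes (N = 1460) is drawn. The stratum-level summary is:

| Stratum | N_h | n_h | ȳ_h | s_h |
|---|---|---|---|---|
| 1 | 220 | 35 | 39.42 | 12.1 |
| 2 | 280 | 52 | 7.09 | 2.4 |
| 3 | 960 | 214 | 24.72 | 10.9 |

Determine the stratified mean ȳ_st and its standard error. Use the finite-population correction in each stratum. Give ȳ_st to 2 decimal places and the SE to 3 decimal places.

ȳ_st = Σ W_h ȳ_h = (220·39.42 + 280·7.09 + 960·24.72)/1460 = 23.55397
V̂(ȳ_st) = Σ W_h² (1 − n_h/N_h) s_h²/n_h, with W_h = N_h/N and N = 1460:
  stratum 1: (220/1460)²·(1 − 35/220)·12.1²/35 = 0.0798714
  stratum 2: (280/1460)²·(1 − 52/280)·2.4²/52 = 0.00331746
  stratum 3: (960/1460)²·(1 − 214/960)·10.9²/214 = 0.186528
V̂(ȳ_st) = 0.269717
SE(ȳ_st) = √0.269717 = 0.519343

ȳ_st ≈ 23.55, SE ≈ 0.519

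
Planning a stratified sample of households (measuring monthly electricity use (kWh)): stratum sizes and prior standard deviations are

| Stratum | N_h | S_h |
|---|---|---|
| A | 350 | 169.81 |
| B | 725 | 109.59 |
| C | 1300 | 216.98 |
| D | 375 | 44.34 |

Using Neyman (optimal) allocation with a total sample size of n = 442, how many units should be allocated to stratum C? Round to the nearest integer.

Neyman allocation: n_h = n · N_h S_h / Σ N_i S_i, with n = 442.
  stratum A: N_h·S_h = 350·169.81 = 59433.50
  stratum B: N_h·S_h = 725·109.59 = 79452.75
  stratum C: N_h·S_h = 1300·216.98 = 282074.00
  stratum D: N_h·S_h = 375·44.34 = 16627.50
Σ N_h S_h = 437587.75
n for stratum C = 442·282074.00/437587.75 = 284.918 → 285

285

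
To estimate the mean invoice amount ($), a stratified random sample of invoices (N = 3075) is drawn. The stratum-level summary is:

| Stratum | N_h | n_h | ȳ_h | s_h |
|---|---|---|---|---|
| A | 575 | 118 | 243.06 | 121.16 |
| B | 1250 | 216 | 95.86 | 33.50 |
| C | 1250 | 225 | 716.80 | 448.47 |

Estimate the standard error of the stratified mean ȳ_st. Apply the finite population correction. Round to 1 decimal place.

V̂(ȳ_st) = Σ W_h² (1 − n_h/N_h) s_h²/n_h, with W_h = N_h/N and N = 3075:
  stratum A: (575/3075)²·(1 − 118/575)·121.16²/118 = 3.45725
  stratum B: (1250/3075)²·(1 − 216/1250)·33.50²/216 = 0.710193
  stratum C: (1250/3075)²·(1 − 225/1250)·448.47²/225 = 121.123
V̂(ȳ_st) = 125.291
SE(ȳ_st) = √125.291 = 11.1933

SE(ȳ_st) ≈ 11.2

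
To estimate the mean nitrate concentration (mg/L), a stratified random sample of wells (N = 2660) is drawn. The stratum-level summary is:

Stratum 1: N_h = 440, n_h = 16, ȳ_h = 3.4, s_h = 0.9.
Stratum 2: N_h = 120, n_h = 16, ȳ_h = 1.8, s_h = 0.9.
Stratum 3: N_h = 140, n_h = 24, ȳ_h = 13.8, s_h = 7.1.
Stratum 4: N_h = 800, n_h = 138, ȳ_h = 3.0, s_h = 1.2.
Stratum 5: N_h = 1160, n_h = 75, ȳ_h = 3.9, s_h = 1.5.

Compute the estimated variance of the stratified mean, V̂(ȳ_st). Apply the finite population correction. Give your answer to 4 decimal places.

V̂(ȳ_st) ≈ 0.0124

V̂(ȳ_st) = Σ W_h² (1 − n_h/N_h) s_h²/n_h, with W_h = N_h/N and N = 2660:
  stratum 1: (440/2660)²·(1 − 16/440)·0.9²/16 = 0.00133481
  stratum 2: (120/2660)²·(1 − 16/120)·0.9²/16 = 8.92928e-05
  stratum 3: (140/2660)²·(1 − 24/140)·7.1²/24 = 0.0048209
  stratum 4: (800/2660)²·(1 − 138/800)·1.2²/138 = 0.000781031
  stratum 5: (1160/2660)²·(1 − 75/1160)·1.5²/75 = 0.00533637
V̂(ȳ_st) = 0.0123624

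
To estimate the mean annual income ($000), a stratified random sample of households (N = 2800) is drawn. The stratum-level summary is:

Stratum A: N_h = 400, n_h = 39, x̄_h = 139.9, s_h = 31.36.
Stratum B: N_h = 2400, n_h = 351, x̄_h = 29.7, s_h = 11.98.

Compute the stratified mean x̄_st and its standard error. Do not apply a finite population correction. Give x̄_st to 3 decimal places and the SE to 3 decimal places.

x̄_st = Σ W_h x̄_h = (400·139.9 + 2400·29.7)/2800 = 45.44286
V̂(x̄_st) = Σ W_h² s_h²/n_h, with W_h = N_h/N and N = 2800:
  stratum A: (400/2800)²·31.36²/39 = 0.514626
  stratum B: (2400/2800)²·11.98²/351 = 0.300409
V̂(x̄_st) = 0.815035
SE(x̄_st) = √0.815035 = 0.902793

x̄_st ≈ 45.443, SE ≈ 0.903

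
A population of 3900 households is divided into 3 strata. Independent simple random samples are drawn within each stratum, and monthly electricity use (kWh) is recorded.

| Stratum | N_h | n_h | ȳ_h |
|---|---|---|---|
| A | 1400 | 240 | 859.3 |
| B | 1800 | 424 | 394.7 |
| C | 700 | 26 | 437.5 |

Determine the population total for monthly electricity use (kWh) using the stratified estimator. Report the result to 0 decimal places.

τ̂_st = Σ N_h ȳ_h = 1400·859.3 + 1800·394.7 + 700·437.5 = 2219730

τ̂_st ≈ 2219730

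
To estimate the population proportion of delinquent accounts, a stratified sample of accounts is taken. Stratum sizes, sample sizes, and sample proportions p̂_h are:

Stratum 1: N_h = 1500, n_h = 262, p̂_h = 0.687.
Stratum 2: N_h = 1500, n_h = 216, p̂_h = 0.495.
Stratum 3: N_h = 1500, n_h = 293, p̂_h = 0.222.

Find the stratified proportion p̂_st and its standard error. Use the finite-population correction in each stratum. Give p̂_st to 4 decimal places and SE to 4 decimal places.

N = 4500; stratum weights W_h = N_h/N.
p̂_st = Σ W_h p̂_h = (1500·0.687 + 1500·0.495 + 1500·0.222)/4500 = 0.46800
V̂(p̂_st) = Σ W_h² (1 − n_h/N_h) p̂_h(1−p̂_h)/(n_h−1):
  stratum 1: (1500/4500)²·(1 − 262/1500)·0.687·0.313/261 = 7.55523e-05
  stratum 2: (1500/4500)²·(1 − 216/1500)·0.495·0.505/215 = 0.000110583
  stratum 3: (1500/4500)²·(1 − 293/1500)·0.222·0.778/292 = 5.28839e-05
V̂(p̂_st) = 0.000239019; SE = √V̂ = 0.0154603

p̂_st ≈ 0.4680, SE ≈ 0.0155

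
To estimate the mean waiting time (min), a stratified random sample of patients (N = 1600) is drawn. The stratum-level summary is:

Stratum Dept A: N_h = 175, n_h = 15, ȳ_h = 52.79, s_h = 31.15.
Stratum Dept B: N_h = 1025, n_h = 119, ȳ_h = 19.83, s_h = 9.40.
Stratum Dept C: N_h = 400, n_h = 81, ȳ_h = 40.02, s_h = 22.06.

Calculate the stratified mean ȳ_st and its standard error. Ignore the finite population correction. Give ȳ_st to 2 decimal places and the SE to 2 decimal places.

ȳ_st = Σ W_h ȳ_h = (175·52.79 + 1025·19.83 + 400·40.02)/1600 = 28.48250
V̂(ȳ_st) = Σ W_h² s_h²/n_h, with W_h = N_h/N and N = 1600:
  stratum Dept A: (175/1600)²·31.15²/15 = 0.773857
  stratum Dept B: (1025/1600)²·9.40²/119 = 0.304731
  stratum Dept C: (400/1600)²·22.06²/81 = 0.375497
V̂(ȳ_st) = 1.45408
SE(ȳ_st) = √1.45408 = 1.20585

ȳ_st ≈ 28.48, SE ≈ 1.21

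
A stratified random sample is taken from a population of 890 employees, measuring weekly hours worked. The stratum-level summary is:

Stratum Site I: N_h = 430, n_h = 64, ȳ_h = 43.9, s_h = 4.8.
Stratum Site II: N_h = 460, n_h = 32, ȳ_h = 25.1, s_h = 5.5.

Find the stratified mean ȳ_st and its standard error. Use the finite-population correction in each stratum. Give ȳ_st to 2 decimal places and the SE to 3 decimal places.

ȳ_st ≈ 34.18, SE ≈ 0.554

ȳ_st = Σ W_h ȳ_h = (430·43.9 + 460·25.1)/890 = 34.18315
V̂(ȳ_st) = Σ W_h² (1 − n_h/N_h) s_h²/n_h, with W_h = N_h/N and N = 890:
  stratum Site I: (430/890)²·(1 − 64/430)·4.8²/64 = 0.0715273
  stratum Site II: (460/890)²·(1 − 32/460)·5.5²/32 = 0.234962
V̂(ȳ_st) = 0.306489
SE(ȳ_st) = √0.306489 = 0.553614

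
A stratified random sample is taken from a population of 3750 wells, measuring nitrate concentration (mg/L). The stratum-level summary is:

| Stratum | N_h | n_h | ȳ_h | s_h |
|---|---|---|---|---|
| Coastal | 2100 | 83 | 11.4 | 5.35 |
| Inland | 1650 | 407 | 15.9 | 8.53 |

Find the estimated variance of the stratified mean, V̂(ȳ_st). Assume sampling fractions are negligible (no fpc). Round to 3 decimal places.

V̂(ȳ_st) ≈ 0.143

V̂(ȳ_st) = Σ W_h² s_h²/n_h, with W_h = N_h/N and N = 3750:
  stratum Coastal: (2100/3750)²·5.35²/83 = 0.108145
  stratum Inland: (1650/3750)²·8.53²/407 = 0.0346106
V̂(ȳ_st) = 0.142755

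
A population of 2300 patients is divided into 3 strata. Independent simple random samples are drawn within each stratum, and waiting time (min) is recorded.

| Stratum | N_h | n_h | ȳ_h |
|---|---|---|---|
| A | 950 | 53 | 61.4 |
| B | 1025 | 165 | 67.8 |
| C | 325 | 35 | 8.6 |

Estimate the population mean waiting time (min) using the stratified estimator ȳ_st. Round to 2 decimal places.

N = Σ N_h = 2300. Stratum weights W_h = N_h/N.
ȳ_st = (950·61.4 + 1025·67.8 + 325·8.6) / 2300 = 56.7913

ȳ_st ≈ 56.79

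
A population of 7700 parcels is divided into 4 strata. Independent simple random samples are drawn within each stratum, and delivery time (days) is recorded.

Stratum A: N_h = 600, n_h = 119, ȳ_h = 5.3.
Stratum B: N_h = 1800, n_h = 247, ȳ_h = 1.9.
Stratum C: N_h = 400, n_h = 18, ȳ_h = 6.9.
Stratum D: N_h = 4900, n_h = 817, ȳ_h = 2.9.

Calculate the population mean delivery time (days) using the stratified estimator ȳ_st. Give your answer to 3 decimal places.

ȳ_st ≈ 3.061

N = Σ N_h = 7700. Stratum weights W_h = N_h/N.
ȳ_st = (600·5.3 + 1800·1.9 + 400·6.9 + 4900·2.9) / 7700 = 3.06104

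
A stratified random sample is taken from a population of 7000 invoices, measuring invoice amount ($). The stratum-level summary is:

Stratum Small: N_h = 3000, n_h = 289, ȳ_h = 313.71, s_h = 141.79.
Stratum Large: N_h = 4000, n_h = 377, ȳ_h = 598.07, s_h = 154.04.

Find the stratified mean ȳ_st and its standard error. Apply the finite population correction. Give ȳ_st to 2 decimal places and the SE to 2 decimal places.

ȳ_st = Σ W_h ȳ_h = (3000·313.71 + 4000·598.07)/7000 = 476.20143
V̂(ȳ_st) = Σ W_h² (1 − n_h/N_h) s_h²/n_h, with W_h = N_h/N and N = 7000:
  stratum Small: (3000/7000)²·(1 − 289/3000)·141.79²/289 = 11.5464
  stratum Large: (4000/7000)²·(1 − 377/4000)·154.04²/377 = 18.6148
V̂(ȳ_st) = 30.1612
SE(ȳ_st) = √30.1612 = 5.49192

ȳ_st ≈ 476.20, SE ≈ 5.49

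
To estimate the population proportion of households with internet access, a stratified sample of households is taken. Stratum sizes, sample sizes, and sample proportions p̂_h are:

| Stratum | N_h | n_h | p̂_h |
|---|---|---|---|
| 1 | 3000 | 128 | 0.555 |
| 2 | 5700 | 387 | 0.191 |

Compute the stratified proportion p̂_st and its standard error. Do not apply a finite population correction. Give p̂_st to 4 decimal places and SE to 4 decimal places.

p̂_st ≈ 0.3165, SE ≈ 0.0201

N = 8700; stratum weights W_h = N_h/N.
p̂_st = Σ W_h p̂_h = (3000·0.555 + 5700·0.191)/8700 = 0.31652
V̂(p̂_st) = Σ W_h² p̂_h(1−p̂_h)/(n_h−1):
  stratum 1: (3000/8700)²·0.555·0.445/127 = 0.000231235
  stratum 2: (5700/8700)²·0.191·0.809/386 = 0.000171833
V̂(p̂_st) = 0.000403068; SE = √V̂ = 0.0200765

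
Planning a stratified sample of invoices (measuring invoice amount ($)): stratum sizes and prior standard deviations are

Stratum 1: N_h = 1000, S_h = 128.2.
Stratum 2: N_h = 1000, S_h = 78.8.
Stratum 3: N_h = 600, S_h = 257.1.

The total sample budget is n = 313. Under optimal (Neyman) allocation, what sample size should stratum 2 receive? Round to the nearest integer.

Neyman allocation: n_h = n · N_h S_h / Σ N_i S_i, with n = 313.
  stratum 1: N_h·S_h = 1000·128.2 = 128200.00
  stratum 2: N_h·S_h = 1000·78.8 = 78800.00
  stratum 3: N_h·S_h = 600·257.1 = 154260.00
Σ N_h S_h = 361260.00
n for stratum 2 = 313·78800.00/361260.00 = 68.273 → 68

68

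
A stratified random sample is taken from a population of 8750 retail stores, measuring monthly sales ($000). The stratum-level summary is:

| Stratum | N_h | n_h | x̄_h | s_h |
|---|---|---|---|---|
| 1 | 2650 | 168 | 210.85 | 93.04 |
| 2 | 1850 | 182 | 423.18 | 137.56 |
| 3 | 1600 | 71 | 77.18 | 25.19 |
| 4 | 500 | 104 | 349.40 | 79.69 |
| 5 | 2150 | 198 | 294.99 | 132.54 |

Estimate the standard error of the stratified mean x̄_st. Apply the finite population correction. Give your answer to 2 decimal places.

V̂(x̄_st) = Σ W_h² (1 − n_h/N_h) s_h²/n_h, with W_h = N_h/N and N = 8750:
  stratum 1: (2650/8750)²·(1 − 168/2650)·93.04²/168 = 4.42651
  stratum 2: (1850/8750)²·(1 − 182/1850)·137.56²/182 = 4.19049
  stratum 3: (1600/8750)²·(1 − 71/1600)·25.19²/71 = 0.285568
  stratum 4: (500/8750)²·(1 − 104/500)·79.69²/104 = 0.157915
  stratum 5: (2150/8750)²·(1 − 198/2150)·132.54²/198 = 4.8633
V̂(x̄_st) = 13.9238
SE(x̄_st) = √13.9238 = 3.73146

SE(x̄_st) ≈ 3.73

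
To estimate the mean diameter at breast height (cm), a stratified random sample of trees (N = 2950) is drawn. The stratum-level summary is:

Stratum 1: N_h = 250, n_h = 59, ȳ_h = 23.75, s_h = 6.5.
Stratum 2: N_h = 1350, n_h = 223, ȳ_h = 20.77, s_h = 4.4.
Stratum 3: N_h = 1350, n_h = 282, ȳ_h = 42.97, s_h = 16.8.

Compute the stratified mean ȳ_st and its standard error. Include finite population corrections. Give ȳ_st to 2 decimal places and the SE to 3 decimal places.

ȳ_st = Σ W_h ȳ_h = (250·23.75 + 1350·20.77 + 1350·42.97)/2950 = 31.18186
V̂(ȳ_st) = Σ W_h² (1 − n_h/N_h) s_h²/n_h, with W_h = N_h/N and N = 2950:
  stratum 1: (250/2950)²·(1 − 59/250)·6.5²/59 = 0.0039292
  stratum 2: (1350/2950)²·(1 − 223/1350)·4.4²/223 = 0.015178
  stratum 3: (1350/2950)²·(1 − 282/1350)·16.8²/282 = 0.165818
V̂(ȳ_st) = 0.184925
SE(ȳ_st) = √0.184925 = 0.430029

ȳ_st ≈ 31.18, SE ≈ 0.430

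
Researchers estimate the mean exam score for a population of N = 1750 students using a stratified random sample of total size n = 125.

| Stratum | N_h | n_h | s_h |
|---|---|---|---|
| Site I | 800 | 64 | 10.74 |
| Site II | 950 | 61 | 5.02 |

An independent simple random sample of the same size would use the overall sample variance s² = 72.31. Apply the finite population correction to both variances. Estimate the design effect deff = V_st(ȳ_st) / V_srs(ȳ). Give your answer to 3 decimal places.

deff ≈ 0.857

V̂(ȳ_st) = Σ W_h² (1 − n_h/N_h) s_h²/n_h, with W_h = N_h/N and N = 1750:
  stratum Site I: (800/1750)²·(1 − 64/800)·10.74²/64 = 0.346514
  stratum Site II: (950/1750)²·(1 − 61/950)·5.02²/61 = 0.113927
V_st = 0.460441
V_srs = (1 − 125/1750)·72.31/125 = 0.53716
deff = V_st / V_srs = 0.460441/0.53716 = 0.8572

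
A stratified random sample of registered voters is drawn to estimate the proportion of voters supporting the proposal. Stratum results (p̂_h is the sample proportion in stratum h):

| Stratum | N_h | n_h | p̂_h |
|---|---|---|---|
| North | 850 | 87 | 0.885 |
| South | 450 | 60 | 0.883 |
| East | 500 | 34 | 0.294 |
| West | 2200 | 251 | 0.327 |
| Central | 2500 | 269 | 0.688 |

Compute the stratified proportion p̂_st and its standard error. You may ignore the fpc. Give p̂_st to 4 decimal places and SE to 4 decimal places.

N = 6500; stratum weights W_h = N_h/N.
p̂_st = Σ W_h p̂_h = (850·0.885 + 450·0.883 + 500·0.294 + 2200·0.327 + 2500·0.688)/6500 = 0.57477
V̂(p̂_st) = Σ W_h² p̂_h(1−p̂_h)/(n_h−1):
  stratum North: (850/6500)²·0.885·0.115/86 = 2.02374e-05
  stratum South: (450/6500)²·0.883·0.117/59 = 8.39253e-06
  stratum East: (500/6500)²·0.294·0.706/33 = 3.72179e-05
  stratum West: (2200/6500)²·0.327·0.673/250 = 0.000100842
  stratum Central: (2500/6500)²·0.688·0.312/268 = 0.000118485
V̂(p̂_st) = 0.000285174; SE = √V̂ = 0.0168871

p̂_st ≈ 0.5748, SE ≈ 0.0169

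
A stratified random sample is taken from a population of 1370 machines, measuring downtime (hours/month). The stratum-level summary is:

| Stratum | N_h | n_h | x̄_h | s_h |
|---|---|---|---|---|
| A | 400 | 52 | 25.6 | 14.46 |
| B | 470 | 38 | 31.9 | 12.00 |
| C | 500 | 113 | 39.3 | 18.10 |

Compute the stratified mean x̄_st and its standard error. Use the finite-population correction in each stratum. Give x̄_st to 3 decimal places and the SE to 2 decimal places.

x̄_st ≈ 32.761, SE ≈ 1.00

x̄_st = Σ W_h x̄_h = (400·25.6 + 470·31.9 + 500·39.3)/1370 = 32.76131
V̂(x̄_st) = Σ W_h² (1 − n_h/N_h) s_h²/n_h, with W_h = N_h/N and N = 1370:
  stratum A: (400/1370)²·(1 − 52/400)·14.46²/52 = 0.298216
  stratum B: (470/1370)²·(1 − 38/470)·12.00²/38 = 0.409939
  stratum C: (500/1370)²·(1 − 113/500)·18.10²/113 = 0.298895
V̂(x̄_st) = 1.00705
SE(x̄_st) = √1.00705 = 1.00352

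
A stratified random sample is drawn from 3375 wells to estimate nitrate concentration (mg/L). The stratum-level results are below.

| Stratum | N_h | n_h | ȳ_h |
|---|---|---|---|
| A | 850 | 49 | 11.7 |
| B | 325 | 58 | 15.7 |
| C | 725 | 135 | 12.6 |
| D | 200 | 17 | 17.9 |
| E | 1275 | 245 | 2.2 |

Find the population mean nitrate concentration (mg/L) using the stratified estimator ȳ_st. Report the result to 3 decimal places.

ȳ_st ≈ 9.057

N = Σ N_h = 3375. Stratum weights W_h = N_h/N.
ȳ_st = (850·11.7 + 325·15.7 + 725·12.6 + 200·17.9 + 1275·2.2) / 3375 = 9.05704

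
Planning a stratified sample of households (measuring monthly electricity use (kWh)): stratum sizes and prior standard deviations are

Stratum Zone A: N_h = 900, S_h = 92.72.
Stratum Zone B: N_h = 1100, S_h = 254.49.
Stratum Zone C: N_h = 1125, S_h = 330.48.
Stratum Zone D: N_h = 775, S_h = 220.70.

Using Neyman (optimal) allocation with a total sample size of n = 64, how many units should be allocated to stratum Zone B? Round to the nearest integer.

Neyman allocation: n_h = n · N_h S_h / Σ N_i S_i, with n = 64.
  stratum Zone A: N_h·S_h = 900·92.72 = 83448.00
  stratum Zone B: N_h·S_h = 1100·254.49 = 279939.00
  stratum Zone C: N_h·S_h = 1125·330.48 = 371790.00
  stratum Zone D: N_h·S_h = 775·220.70 = 171042.50
Σ N_h S_h = 906219.50
n for stratum Zone B = 64·279939.00/906219.50 = 19.770 → 20

20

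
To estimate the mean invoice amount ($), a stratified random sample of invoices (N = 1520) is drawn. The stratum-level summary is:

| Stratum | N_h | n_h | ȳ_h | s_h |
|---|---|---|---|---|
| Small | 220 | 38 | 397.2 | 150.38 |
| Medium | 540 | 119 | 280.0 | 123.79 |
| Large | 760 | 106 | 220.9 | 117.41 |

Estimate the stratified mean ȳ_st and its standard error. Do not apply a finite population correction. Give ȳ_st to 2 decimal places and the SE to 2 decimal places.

ȳ_st = Σ W_h ȳ_h = (220·397.2 + 540·280.0 + 760·220.9)/1520 = 267.41316
V̂(ȳ_st) = Σ W_h² s_h²/n_h, with W_h = N_h/N and N = 1520:
  stratum Small: (220/1520)²·150.38²/38 = 12.4668
  stratum Medium: (540/1520)²·123.79²/119 = 16.2527
  stratum Large: (760/1520)²·117.41²/106 = 32.512
V̂(ȳ_st) = 61.2315
SE(ȳ_st) = √61.2315 = 7.82506

ȳ_st ≈ 267.41, SE ≈ 7.83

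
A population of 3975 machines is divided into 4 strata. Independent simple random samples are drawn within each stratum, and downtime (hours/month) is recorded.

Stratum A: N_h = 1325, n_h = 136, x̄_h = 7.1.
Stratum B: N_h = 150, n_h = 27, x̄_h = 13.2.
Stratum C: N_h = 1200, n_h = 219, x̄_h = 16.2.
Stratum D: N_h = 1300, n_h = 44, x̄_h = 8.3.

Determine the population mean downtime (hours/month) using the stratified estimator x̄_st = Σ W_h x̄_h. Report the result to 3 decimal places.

N = Σ N_h = 3975. Stratum weights W_h = N_h/N.
x̄_st = (1325·7.1 + 150·13.2 + 1200·16.2 + 1300·8.3) / 3975 = 10.46981

x̄_st ≈ 10.470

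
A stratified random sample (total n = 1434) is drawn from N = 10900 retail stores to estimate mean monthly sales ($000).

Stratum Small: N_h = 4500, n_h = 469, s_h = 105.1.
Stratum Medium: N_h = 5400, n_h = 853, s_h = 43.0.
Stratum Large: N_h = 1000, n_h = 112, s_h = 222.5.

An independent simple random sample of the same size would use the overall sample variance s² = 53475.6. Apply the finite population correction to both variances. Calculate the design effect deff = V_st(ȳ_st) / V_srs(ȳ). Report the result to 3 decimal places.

V̂(ȳ_st) = Σ W_h² (1 − n_h/N_h) s_h²/n_h, with W_h = N_h/N and N = 10900:
  stratum Small: (4500/10900)²·(1 − 469/4500)·105.1²/469 = 3.59588
  stratum Medium: (5400/10900)²·(1 − 853/5400)·43.0²/853 = 0.447975
  stratum Large: (1000/10900)²·(1 − 112/1000)·222.5²/112 = 3.30371
V_st = 7.34756
V_srs = (1 − 1434/10900)·53475.6/1434 = 32.3852
deff = V_st / V_srs = 7.34756/32.3852 = 0.2269

deff ≈ 0.227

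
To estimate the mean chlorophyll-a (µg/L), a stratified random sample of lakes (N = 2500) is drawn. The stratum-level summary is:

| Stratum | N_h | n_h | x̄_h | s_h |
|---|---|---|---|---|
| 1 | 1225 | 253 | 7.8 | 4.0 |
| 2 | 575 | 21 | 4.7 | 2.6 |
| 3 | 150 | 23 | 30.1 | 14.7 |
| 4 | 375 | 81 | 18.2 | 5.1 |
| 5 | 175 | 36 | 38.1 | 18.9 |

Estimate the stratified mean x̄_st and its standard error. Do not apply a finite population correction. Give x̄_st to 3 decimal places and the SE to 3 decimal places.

x̄_st ≈ 12.106, SE ≈ 0.349

x̄_st = Σ W_h x̄_h = (1225·7.8 + 575·4.7 + 150·30.1 + 375·18.2 + 175·38.1)/2500 = 12.10600
V̂(x̄_st) = Σ W_h² s_h²/n_h, with W_h = N_h/N and N = 2500:
  stratum 1: (1225/2500)²·4.0²/253 = 0.0151842
  stratum 2: (575/2500)²·2.6²/21 = 0.0170288
  stratum 3: (150/2500)²·14.7²/23 = 0.0338228
  stratum 4: (375/2500)²·5.1²/81 = 0.007225
  stratum 5: (175/2500)²·18.9²/36 = 0.0486202
V̂(x̄_st) = 0.121881
SE(x̄_st) = √0.121881 = 0.349115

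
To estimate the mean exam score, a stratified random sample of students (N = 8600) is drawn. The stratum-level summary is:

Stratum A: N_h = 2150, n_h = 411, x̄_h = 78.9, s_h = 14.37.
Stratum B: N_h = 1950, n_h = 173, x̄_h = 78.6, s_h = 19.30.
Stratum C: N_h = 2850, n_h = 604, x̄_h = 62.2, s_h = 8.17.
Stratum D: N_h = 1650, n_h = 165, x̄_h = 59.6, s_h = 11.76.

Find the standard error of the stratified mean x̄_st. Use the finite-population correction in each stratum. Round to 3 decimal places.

SE(x̄_st) ≈ 0.404

V̂(x̄_st) = Σ W_h² (1 − n_h/N_h) s_h²/n_h, with W_h = N_h/N and N = 8600:
  stratum A: (2150/8600)²·(1 − 411/2150)·14.37²/411 = 0.0253988
  stratum B: (1950/8600)²·(1 − 173/1950)·19.30²/173 = 0.100877
  stratum C: (2850/8600)²·(1 − 604/2850)·8.17²/604 = 0.00956456
  stratum D: (1650/8600)²·(1 − 165/1650)·11.76²/165 = 0.027768
V̂(x̄_st) = 0.163609
SE(x̄_st) = √0.163609 = 0.404486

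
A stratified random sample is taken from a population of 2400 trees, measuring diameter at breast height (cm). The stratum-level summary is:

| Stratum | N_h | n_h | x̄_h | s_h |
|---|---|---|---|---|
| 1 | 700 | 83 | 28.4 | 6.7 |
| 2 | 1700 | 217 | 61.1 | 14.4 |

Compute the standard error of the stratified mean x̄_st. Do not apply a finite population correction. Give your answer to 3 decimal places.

V̂(x̄_st) = Σ W_h² s_h²/n_h, with W_h = N_h/N and N = 2400:
  stratum 1: (700/2400)²·6.7²/83 = 0.0460092
  stratum 2: (1700/2400)²·14.4²/217 = 0.479447
V̂(x̄_st) = 0.525456
SE(x̄_st) = √0.525456 = 0.724884

SE(x̄_st) ≈ 0.725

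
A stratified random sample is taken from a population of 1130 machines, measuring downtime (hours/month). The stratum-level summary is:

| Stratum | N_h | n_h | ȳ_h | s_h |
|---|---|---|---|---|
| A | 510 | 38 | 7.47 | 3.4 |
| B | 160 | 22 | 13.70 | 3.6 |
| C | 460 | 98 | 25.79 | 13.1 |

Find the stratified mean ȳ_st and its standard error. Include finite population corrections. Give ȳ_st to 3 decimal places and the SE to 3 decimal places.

ȳ_st = Σ W_h ȳ_h = (510·7.47 + 160·13.70 + 460·25.79)/1130 = 15.80982
V̂(ȳ_st) = Σ W_h² (1 − n_h/N_h) s_h²/n_h, with W_h = N_h/N and N = 1130:
  stratum A: (510/1130)²·(1 − 38/510)·3.4²/38 = 0.0573495
  stratum B: (160/1130)²·(1 − 22/160)·3.6²/22 = 0.0101865
  stratum C: (460/1130)²·(1 − 98/460)·13.1²/98 = 0.228363
V̂(ȳ_st) = 0.295899
SE(ȳ_st) = √0.295899 = 0.543966

ȳ_st ≈ 15.810, SE ≈ 0.544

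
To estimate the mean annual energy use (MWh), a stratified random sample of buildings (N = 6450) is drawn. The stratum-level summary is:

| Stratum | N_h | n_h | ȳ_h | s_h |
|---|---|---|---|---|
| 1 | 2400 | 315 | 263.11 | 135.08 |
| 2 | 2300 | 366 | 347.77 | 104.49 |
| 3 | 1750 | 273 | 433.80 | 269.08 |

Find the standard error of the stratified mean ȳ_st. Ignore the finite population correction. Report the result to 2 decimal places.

SE(ȳ_st) ≈ 5.60

V̂(ȳ_st) = Σ W_h² s_h²/n_h, with W_h = N_h/N and N = 6450:
  stratum 1: (2400/6450)²·135.08²/315 = 8.02
  stratum 2: (2300/6450)²·104.49²/366 = 3.79319
  stratum 3: (1750/6450)²·269.08²/273 = 19.5235
V̂(ȳ_st) = 31.3367
SE(ȳ_st) = √31.3367 = 5.59792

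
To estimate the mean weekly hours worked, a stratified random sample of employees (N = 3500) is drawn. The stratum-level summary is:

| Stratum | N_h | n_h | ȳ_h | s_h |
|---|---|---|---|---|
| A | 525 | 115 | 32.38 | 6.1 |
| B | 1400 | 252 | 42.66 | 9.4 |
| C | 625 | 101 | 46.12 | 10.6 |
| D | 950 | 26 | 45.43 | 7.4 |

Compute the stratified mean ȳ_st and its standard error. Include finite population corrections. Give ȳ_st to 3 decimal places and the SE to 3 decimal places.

ȳ_st ≈ 42.488, SE ≈ 0.482

ȳ_st = Σ W_h ȳ_h = (525·32.38 + 1400·42.66 + 625·46.12 + 950·45.43)/3500 = 42.48771
V̂(ȳ_st) = Σ W_h² (1 − n_h/N_h) s_h²/n_h, with W_h = N_h/N and N = 3500:
  stratum A: (525/3500)²·(1 − 115/525)·6.1²/115 = 0.0056855
  stratum B: (1400/3500)²·(1 − 252/1400)·9.4²/252 = 0.0460033
  stratum C: (625/3500)²·(1 − 101/625)·10.6²/101 = 0.0297417
  stratum D: (950/3500)²·(1 − 26/950)·7.4²/26 = 0.150921
V̂(ȳ_st) = 0.232351
SE(ȳ_st) = √0.232351 = 0.482028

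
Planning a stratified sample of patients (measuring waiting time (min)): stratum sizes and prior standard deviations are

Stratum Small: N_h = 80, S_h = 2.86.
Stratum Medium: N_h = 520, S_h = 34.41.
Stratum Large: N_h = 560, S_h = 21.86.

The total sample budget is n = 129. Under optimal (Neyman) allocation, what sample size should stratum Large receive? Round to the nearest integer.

Neyman allocation: n_h = n · N_h S_h / Σ N_i S_i, with n = 129.
  stratum Small: N_h·S_h = 80·2.86 = 228.80
  stratum Medium: N_h·S_h = 520·34.41 = 17893.20
  stratum Large: N_h·S_h = 560·21.86 = 12241.60
Σ N_h S_h = 30363.60
n for stratum Large = 129·12241.60/30363.60 = 52.009 → 52

52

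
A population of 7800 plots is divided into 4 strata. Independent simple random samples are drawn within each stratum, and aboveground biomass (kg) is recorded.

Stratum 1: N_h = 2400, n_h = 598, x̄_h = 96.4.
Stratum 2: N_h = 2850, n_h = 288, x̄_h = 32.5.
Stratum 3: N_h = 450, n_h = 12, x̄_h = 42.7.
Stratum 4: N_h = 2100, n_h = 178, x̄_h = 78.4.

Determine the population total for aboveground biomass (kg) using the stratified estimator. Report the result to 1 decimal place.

τ̂_st = Σ N_h x̄_h = 2400·96.4 + 2850·32.5 + 450·42.7 + 2100·78.4 = 507840.0

τ̂_st ≈ 507840.0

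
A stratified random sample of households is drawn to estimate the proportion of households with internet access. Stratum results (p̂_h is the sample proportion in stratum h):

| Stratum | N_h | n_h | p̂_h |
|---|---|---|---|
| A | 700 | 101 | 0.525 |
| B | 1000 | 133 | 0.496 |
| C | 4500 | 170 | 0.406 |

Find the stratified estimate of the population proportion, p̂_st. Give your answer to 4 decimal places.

N = 6200; stratum weights W_h = N_h/N.
p̂_st = Σ W_h p̂_h = (700·0.525 + 1000·0.496 + 4500·0.406)/6200 = 0.43395

p̂_st ≈ 0.4340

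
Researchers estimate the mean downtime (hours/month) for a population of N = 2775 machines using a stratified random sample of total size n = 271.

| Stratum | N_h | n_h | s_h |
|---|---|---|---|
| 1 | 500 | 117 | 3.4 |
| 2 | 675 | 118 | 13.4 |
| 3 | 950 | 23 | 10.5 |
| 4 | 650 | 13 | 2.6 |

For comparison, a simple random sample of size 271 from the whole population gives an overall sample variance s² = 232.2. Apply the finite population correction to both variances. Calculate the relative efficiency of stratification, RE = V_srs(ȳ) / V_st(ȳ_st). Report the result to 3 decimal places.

RE ≈ 1.184

V̂(ȳ_st) = Σ W_h² (1 − n_h/N_h) s_h²/n_h, with W_h = N_h/N and N = 2775:
  stratum 1: (500/2775)²·(1 − 117/500)·3.4²/117 = 0.00245705
  stratum 2: (675/2775)²·(1 − 118/675)·13.4²/118 = 0.0742952
  stratum 3: (950/2775)²·(1 − 23/950)·10.5²/23 = 0.548186
  stratum 4: (650/2775)²·(1 − 13/650)·2.6²/13 = 0.0279595
V_st = 0.652898
V_srs = (1 − 271/2775)·232.2/271 = 0.773151
Relative efficiency = V_srs / V_st = 0.773151/0.652898 = 1.1842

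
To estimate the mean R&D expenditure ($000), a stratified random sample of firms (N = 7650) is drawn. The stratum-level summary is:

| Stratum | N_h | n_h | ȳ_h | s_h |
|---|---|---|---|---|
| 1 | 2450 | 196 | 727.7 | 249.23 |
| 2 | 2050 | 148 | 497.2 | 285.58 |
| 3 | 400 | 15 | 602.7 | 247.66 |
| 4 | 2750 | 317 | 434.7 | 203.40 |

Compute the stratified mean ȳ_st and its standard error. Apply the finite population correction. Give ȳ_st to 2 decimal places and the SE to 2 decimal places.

ȳ_st ≈ 554.07, SE ≈ 9.61

ȳ_st = Σ W_h ȳ_h = (2450·727.7 + 2050·497.2 + 400·602.7 + 2750·434.7)/7650 = 554.06928
V̂(ȳ_st) = Σ W_h² (1 − n_h/N_h) s_h²/n_h, with W_h = N_h/N and N = 7650:
  stratum 1: (2450/7650)²·(1 − 196/2450)·249.23²/196 = 29.9049
  stratum 2: (2050/7650)²·(1 − 148/2050)·285.58²/148 = 36.7143
  stratum 3: (400/7650)²·(1 − 15/400)·247.66²/15 = 10.7602
  stratum 4: (2750/7650)²·(1 − 317/2750)·203.40²/317 = 14.9209
V̂(ȳ_st) = 92.3002
SE(ȳ_st) = √92.3002 = 9.6073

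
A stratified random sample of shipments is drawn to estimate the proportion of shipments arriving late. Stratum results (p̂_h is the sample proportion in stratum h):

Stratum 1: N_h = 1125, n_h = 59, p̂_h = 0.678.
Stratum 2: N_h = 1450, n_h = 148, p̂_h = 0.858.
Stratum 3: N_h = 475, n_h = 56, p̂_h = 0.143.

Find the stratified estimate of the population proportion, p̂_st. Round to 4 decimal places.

p̂_st ≈ 0.6803

N = 3050; stratum weights W_h = N_h/N.
p̂_st = Σ W_h p̂_h = (1125·0.678 + 1450·0.858 + 475·0.143)/3050 = 0.68025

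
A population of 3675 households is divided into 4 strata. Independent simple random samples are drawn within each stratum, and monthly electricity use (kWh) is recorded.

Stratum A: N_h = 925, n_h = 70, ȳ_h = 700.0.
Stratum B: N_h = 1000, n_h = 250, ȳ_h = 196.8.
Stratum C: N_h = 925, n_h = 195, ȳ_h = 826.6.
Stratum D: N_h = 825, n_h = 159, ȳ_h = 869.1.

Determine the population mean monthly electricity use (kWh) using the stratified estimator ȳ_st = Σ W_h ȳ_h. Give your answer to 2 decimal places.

N = Σ N_h = 3675. Stratum weights W_h = N_h/N.
ȳ_st = (925·700.0 + 1000·196.8 + 925·826.6 + 825·869.1) / 3675 = 632.9014

ȳ_st ≈ 632.90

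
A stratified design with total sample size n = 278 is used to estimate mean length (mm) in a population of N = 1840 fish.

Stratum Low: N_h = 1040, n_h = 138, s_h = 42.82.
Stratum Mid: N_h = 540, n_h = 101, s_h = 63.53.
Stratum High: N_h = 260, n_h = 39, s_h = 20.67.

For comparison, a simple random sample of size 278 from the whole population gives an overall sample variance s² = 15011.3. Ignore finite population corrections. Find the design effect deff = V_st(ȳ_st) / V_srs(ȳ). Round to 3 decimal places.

V̂(ȳ_st) = Σ W_h² s_h²/n_h, with W_h = N_h/N and N = 1840:
  stratum Low: (1040/1840)²·42.82²/138 = 4.24468
  stratum Mid: (540/1840)²·63.53²/101 = 3.44182
  stratum High: (260/1840)²·20.67²/39 = 0.21874
V_st = 7.90524
V_srs = s²/n = 15011.3/278 = 53.9975
deff = V_st / V_srs = 7.90524/53.9975 = 0.1464

deff ≈ 0.146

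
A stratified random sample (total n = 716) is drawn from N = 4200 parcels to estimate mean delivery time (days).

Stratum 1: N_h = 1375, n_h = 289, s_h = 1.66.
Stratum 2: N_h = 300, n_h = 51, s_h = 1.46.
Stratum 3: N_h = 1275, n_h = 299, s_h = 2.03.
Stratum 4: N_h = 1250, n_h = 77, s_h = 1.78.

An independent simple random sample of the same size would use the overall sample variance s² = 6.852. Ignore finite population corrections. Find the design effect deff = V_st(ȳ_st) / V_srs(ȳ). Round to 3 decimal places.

V̂(ȳ_st) = Σ W_h² s_h²/n_h, with W_h = N_h/N and N = 4200:
  stratum 1: (1375/4200)²·1.66²/289 = 0.00102194
  stratum 2: (300/4200)²·1.46²/51 = 0.000213245
  stratum 3: (1275/4200)²·2.03²/299 = 0.00127011
  stratum 4: (1250/4200)²·1.78²/77 = 0.00364478
V_st = 0.00615007
V_srs = s²/n = 6.852/716 = 0.00956983
deff = V_st / V_srs = 0.00615007/0.00956983 = 0.6427

deff ≈ 0.643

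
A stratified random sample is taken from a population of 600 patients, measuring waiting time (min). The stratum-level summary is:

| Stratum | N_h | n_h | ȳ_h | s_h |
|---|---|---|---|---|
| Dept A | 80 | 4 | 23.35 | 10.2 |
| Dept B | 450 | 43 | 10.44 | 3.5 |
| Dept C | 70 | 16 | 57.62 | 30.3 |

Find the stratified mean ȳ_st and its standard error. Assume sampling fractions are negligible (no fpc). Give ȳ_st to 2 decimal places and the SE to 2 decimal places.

ȳ_st ≈ 17.67, SE ≈ 1.18

ȳ_st = Σ W_h ȳ_h = (80·23.35 + 450·10.44 + 70·57.62)/600 = 17.66567
V̂(ȳ_st) = Σ W_h² s_h²/n_h, with W_h = N_h/N and N = 600:
  stratum Dept A: (80/600)²·10.2²/4 = 0.4624
  stratum Dept B: (450/600)²·3.5²/43 = 0.160247
  stratum Dept C: (70/600)²·30.3²/16 = 0.781014
V̂(ȳ_st) = 1.40366
SE(ȳ_st) = √1.40366 = 1.18476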